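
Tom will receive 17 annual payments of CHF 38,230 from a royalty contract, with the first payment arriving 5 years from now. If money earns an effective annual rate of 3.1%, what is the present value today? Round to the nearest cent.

PV at t=4 (ordinary 17-year annuity): 38230 × a(17|0.031) = 38230 × 13.060727 = 499,311.6002
Discount back 4 years: 499,311.6002 × (1+0.031)^(−4) = 499,311.6002 × 0.885045 = 441,913.2209

CHF 441,913.22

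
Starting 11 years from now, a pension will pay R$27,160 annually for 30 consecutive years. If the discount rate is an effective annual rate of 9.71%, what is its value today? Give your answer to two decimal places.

PV at t=10 (ordinary 30-year annuity): 27160 × a(30|0.0971) = 27160 × 9.659818 = 262,360.6545
Discount back 10 years: 262,360.6545 × (1+0.0971)^(−10) = 262,360.6545 × 0.395857 = 103,857.1869

R$103,857.19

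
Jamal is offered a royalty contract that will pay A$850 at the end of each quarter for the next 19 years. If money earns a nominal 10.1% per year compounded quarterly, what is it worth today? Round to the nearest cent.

i = 0.101/4 = 0.02525 per quarter; n = 19·4 = 76.
Annuity factor a(76|0.02525) = 33.651788; PV = 850 × 33.651788 = 28,604.0199

A$28,604.02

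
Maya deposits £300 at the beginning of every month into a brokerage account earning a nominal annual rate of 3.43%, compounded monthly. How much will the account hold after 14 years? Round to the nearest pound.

£64,763

With 12 periods per year: i = 0.00285833, n = 168.
Accumulation factor s(168|0.00285833) × (1+i) = 215.877388; FV = 300 × 215.877388 = 64,763.2163
Payments are at the start of each period, so multiply by (1+i).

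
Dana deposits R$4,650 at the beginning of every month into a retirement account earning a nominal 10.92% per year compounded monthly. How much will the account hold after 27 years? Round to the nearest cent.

R$9,190,099.06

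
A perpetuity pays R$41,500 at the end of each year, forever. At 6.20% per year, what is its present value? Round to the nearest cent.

R$669,354.84

PV = C/r = 41500/0.062 = 669,354.8387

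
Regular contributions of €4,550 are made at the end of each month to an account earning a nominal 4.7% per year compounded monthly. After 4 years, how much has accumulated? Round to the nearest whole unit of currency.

i = 0.047/12 = 0.00391667 per month; n = 4·12 = 48.
FV = 4550 × [(1+0.00391667)^48 − 1] / 0.00391667 = 4550 × 52.695431 = 239,764.2105

€239,764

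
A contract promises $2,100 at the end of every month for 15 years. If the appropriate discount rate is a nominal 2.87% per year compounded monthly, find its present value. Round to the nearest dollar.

i = 0.0287/12 = 0.00239167 per month; n = 15·12 = 180.
PV = PMT · [1 − (1+i)^(−n)] / i = 2100 · 146.124797 = 306,862.0741

$306,862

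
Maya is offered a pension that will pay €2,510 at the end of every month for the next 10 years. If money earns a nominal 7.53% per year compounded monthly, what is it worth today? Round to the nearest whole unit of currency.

With 12 periods per year: i = 0.006275, n = 120.
PV = 2510 × [1 − (1+0.006275)^(−120)] / 0.006275 = 2510 × 84.133723 = 211,175.6444

€211,176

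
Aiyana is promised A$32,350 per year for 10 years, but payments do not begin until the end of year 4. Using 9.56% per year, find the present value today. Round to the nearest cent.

A$154,050.27

Value one period before first payment (t=3): 32350 × [1 − (1+0.0956)^(−10)] / 0.0956 = 32350 × 6.262450 = 202,590.2511
Discount back 3 years: 202,590.2511 × (1+0.0956)^(−3) = 202,590.2511 × 0.760403 = 154,050.2729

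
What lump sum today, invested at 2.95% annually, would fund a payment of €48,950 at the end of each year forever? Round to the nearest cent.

PV = C/r = 48950/0.0295 = 1,659,322.0339

€1,659,322.03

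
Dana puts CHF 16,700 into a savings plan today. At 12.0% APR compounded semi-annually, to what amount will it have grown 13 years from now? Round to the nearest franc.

CHF 75,975

i = 0.12/2 = 0.06 per half-year; n = 13·2 = 26.
16,700 × (1+0.06)^26 = 16,700 × 4.549383 = 75,974.6955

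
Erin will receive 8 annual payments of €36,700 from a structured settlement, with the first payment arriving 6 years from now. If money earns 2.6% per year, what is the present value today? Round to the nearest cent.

€230,466.04

PV at t=5 (ordinary 8-year annuity): 36700 × a(8|0.026) = 36700 × 7.139662 = 262,025.6126
PV₀ = 262,025.6126 / (1+0.026)^5 = 262,025.6126 / 1.136938 = 230,466.0408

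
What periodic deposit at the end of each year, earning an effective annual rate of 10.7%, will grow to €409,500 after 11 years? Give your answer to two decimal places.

FV-annuity factor = 19.245910; PMT = 409500 / 19.245910 = 21,277.2475

€21,277.25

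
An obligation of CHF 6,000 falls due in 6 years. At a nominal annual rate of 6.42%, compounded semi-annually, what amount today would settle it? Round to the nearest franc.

CHF 4,107

With 2 periods per year: i = 0.0321, n = 12.
Discount factor = (1+0.0321)^(−12) = 0.684445; PV = 6,000 × 0.684445 = 4,106.6710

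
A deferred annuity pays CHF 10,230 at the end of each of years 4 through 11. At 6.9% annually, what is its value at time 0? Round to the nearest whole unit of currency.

PV at t=3 (ordinary 8-year annuity): 10230 × a(8|0.069) = 10230 × 5.994508 = 61,323.8192
PV₀ = 61,323.8192 / (1+0.069)^3 = 61,323.8192 / 1.221612 = 50,199.1171

CHF 50,199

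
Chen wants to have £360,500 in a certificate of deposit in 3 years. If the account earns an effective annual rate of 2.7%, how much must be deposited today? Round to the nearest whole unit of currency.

Discount factor = (1+0.027)^(−3) = 0.923185; PV = 360,500 × 0.923185 = 332,808.1387

£332,808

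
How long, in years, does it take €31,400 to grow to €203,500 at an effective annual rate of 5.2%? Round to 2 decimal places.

36.87 years

(1+i)^n = 203500/31400 = 6.48089, so n = ln 6.48089 / ln 1.052 = 36.8661 years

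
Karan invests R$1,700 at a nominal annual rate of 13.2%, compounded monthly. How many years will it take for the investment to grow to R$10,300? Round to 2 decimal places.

Periodic rate i = 0.132/12 = 0.011.
n = ln(10300/1700) / ln(1+0.011) = ln(6.05882) / 0.010940 = 164.6733 months
= 164.6733/12 years

13.72 years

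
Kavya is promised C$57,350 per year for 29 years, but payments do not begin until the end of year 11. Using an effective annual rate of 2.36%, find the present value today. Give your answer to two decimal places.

C$946,048.80

PV at t=10 (ordinary 29-year annuity): 57350 × a(29|0.0236) = 57350 × 20.829694 = 1,194,582.9527
PV₀ = 1,194,582.9527 / (1+0.0236)^10 = 1,194,582.9527 / 1.262708 = 946,048.8033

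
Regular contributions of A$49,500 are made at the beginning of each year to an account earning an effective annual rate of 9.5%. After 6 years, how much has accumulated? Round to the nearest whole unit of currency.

FV = 49500 × [(1+0.095)^6 − 1] / 0.095 × (1+i) = 49500 × 8.342648 = 412,961.1002
Payments are at the start of each period, so multiply by (1+i).

A$412,961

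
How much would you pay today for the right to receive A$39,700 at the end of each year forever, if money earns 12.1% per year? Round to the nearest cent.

A$328,099.17

PV = C/r = 39700/0.121 = 328,099.1736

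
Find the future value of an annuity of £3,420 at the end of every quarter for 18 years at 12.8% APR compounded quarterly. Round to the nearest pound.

£925,445

With 4 periods per year: i = 0.032, n = 72.
FV = 3420 × [(1+0.032)^72 − 1] / 0.032 = 3420 × 270.597947 = 925,444.9794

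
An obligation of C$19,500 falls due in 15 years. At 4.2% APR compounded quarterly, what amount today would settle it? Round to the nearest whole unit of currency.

C$10,420

i = 0.042/4 = 0.0105 per quarter; n = 15·4 = 60.
Discount factor = (1+0.0105)^(−60) = 0.534344; PV = 19,500 × 0.534344 = 10,419.7078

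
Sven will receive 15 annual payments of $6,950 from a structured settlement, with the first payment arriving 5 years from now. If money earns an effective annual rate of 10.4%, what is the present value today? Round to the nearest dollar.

$34,787

Value one period before first payment (t=4): 6950 × [1 − (1+0.104)^(−15)] / 0.104 = 6950 × 7.435515 = 51,676.8278
PV₀ = 51,676.8278 / (1+0.104)^4 = 51,676.8278 / 1.485512 = 34,787.2063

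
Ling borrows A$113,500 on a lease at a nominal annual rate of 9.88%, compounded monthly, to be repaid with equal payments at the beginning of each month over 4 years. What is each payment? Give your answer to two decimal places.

A$2,848.66

i = 0.0988/12 = 0.00823333 per month; n = 4·12 = 48.
PMT = 113500 / ( [1 − (1+0.00823333)^(−48)] / 0.00823333 × (1+i) ) = 113500 / 39.843257 = 2,848.6627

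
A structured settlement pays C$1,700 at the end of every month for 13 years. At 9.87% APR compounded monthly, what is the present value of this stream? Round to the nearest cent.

With 12 periods per year: i = 0.008225, n = 156.
PV = PMT · [1 − (1+i)^(−n)] / i = 1700 · 87.703931 = 149,096.6834

C$149,096.68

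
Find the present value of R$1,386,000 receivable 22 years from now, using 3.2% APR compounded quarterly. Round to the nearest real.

R$687,443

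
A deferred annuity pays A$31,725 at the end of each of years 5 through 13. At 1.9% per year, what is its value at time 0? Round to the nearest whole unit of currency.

A$241,318

PV at t=4 (ordinary 9-year annuity): 31725 × a(9|0.019) = 31725 × 8.201330 = 260,187.2061
PV₀ = 260,187.2061 / (1+0.019)^4 = 260,187.2061 / 1.078194 = 241,317.7135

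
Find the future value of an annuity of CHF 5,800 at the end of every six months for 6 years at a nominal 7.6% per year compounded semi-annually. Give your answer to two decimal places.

Periodic rate i = 0.076/2 = 0.038; n = 6 × 2 = 12 periods.
FV = PMT · [(1+i)^n − 1] / i = 5800 · 14.854569 = 86,156.4986

CHF 86,156.50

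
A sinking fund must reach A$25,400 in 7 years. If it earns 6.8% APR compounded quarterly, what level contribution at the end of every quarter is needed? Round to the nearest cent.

A$715.85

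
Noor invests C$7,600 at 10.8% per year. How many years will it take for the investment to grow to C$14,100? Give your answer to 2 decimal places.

6.03 years

(1+i)^n = 14100/7600 = 1.85526, so n = ln 1.85526 / ln 1.108 = 6.0262 years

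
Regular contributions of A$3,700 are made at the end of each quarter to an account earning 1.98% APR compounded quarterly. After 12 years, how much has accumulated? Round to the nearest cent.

A$199,918.63

i = 0.0198/4 = 0.00495 per quarter; n = 12·4 = 48.
FV = PMT · [(1+i)^n − 1] / i = 3700 · 54.032061 = 199,918.6255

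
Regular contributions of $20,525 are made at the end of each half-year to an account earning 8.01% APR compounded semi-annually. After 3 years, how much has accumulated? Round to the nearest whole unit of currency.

$136,159

Periodic rate i = 0.0801/2 = 0.04005; n = 3 × 2 = 6 periods.
Accumulation factor s(6|0.04005) = 6.633809; FV = 20525 × 6.633809 = 136,158.9337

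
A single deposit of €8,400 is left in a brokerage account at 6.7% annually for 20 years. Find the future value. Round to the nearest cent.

8,400 × (1+0.067)^20 = 8,400 × 3.658376 = 30,730.3619

€30,730.36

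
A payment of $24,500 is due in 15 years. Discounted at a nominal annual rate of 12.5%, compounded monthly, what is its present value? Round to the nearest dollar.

Periodic rate i = 0.125/12 = 0.0104167; n = 15 × 12 = 180 periods.
Discount factor = (1+0.0104167)^(−180) = 0.154849; PV = 24,500 × 0.154849 = 3,793.8125

$3,794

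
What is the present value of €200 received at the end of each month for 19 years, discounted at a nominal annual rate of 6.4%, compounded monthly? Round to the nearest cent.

With 12 periods per year: i = 0.00533333, n = 228.
Annuity factor a(228|0.00533333) = 131.742606; PV = 200 × 131.742606 = 26,348.5212

€26,348.52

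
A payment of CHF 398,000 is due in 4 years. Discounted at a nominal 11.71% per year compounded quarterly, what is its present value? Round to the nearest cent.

CHF 250,830.46

i = 0.1171/4 = 0.029275 per quarter; n = 4·4 = 16.
PV = FV·(1+i)^(−n) = 398,000 × 0.630227 = 250,830.4645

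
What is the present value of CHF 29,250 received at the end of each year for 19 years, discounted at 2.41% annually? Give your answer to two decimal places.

PV = PMT · [1 − (1+i)^(−n)] / i = 29250 · 15.101430 = 441,716.8173

CHF 441,716.82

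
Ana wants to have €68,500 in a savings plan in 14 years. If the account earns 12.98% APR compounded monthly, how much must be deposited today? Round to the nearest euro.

€11,239

i = 0.1298/12 = 0.0108167 per month; n = 14·12 = 168.
PV = FV·(1+i)^(−n) = 68,500 × 0.164073 = 11,239.0179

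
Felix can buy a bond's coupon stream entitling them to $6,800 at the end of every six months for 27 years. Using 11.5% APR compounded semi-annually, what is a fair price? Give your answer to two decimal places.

With 2 periods per year: i = 0.0575, n = 54.
Annuity factor a(54|0.0575) = 16.541749; PV = 6800 × 16.541749 = 112,483.8909

$112,483.89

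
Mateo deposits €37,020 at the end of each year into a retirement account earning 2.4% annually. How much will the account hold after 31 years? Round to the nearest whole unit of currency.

FV = 37020 × [(1+0.024)^31 − 1] / 0.024 = 37020 × 45.246868 = 1,675,039.0653

€1,675,039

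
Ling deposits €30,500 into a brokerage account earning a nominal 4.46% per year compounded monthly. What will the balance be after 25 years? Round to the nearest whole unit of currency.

€92,820

With 12 periods per year: i = 0.00371667, n = 300.
30,500 × (1+0.00371667)^300 = 30,500 × 3.043271 = 92,819.7798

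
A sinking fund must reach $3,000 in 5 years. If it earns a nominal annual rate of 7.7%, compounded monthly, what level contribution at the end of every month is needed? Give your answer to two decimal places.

$41.15

With 12 periods per year: i = 0.00641667, n = 60.
FV-annuity factor = 72.905124; PMT = 3000 / 72.905124 = 41.1494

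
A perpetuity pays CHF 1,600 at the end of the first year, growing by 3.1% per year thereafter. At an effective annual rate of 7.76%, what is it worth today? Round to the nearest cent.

CHF 34,334.76

PV = D₁/(r − g) = 1600/(0.0776 − 0.031) = 34,334.7639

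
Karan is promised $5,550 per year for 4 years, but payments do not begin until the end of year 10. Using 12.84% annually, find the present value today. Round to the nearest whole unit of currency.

PV at t=9 (ordinary 4-year annuity): 5550 × a(4|0.1284) = 5550 × 2.984387 = 16,563.3473
PV₀ = 16,563.3473 / (1+0.1284)^9 = 16,563.3473 / 2.965976 = 5,584.4500

$5,584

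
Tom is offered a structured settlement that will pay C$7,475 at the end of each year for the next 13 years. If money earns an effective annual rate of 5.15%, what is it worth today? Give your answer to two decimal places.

C$69,587.12

PV = 7475 × [1 − (1+0.0515)^(−13)] / 0.0515 = 7475 × 9.309314 = 69,587.1243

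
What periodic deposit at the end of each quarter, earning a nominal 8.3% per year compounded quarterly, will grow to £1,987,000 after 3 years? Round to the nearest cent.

£147,526.17

With 4 periods per year: i = 0.02075, n = 12.
PMT = 1.987e+06 / ( [(1+0.02075)^12 − 1] / 0.02075 ) = 1.987e+06 / 13.468797 = 147,526.1716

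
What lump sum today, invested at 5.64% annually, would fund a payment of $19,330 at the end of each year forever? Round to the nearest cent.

PV = C/r = 19330/0.0564 = 342,730.4965

$342,730.50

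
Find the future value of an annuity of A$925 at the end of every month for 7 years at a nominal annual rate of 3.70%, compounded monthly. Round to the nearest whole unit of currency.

With 12 periods per year: i = 0.00308333, n = 84.
FV = 925 × [(1+0.00308333)^84 − 1] / 0.00308333 = 925 × 95.713827 = 88,535.2899

A$88,535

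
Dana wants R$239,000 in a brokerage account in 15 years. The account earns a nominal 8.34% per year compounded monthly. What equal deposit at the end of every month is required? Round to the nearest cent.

R$670.12

With 12 periods per year: i = 0.00695, n = 180.
FV-annuity factor = 356.654566; PMT = 239000 / 356.654566 = 670.1162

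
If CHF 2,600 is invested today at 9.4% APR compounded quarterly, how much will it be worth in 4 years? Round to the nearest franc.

CHF 3,770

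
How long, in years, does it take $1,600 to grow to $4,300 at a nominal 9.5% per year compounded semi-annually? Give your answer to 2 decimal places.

Periodic rate i = 0.095/2 = 0.0475.
n = ln(4300/1600) / ln(1+0.0475) = ln(2.68750) / 0.046406 = 21.3034 half-years
= 21.3034/2 years

10.65 years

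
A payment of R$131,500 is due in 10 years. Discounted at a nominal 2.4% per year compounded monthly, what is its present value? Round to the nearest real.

Periodic rate i = 0.024/12 = 0.002; n = 10 × 12 = 120 periods.
Discount factor = (1+0.002)^(−120) = 0.786816; PV = 131,500 × 0.786816 = 103,466.3596

R$103,466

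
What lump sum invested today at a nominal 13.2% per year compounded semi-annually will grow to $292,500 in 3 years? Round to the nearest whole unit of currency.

$199,335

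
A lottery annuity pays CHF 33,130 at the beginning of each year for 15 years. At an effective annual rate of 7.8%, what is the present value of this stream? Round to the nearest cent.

CHF 309,463.24

PV = 33130 × [1 − (1+0.078)^(−15)] / 0.078 × (1+i) = 33130 × 9.340877 = 309,463.2425
(annuity-due: payments at period start, so ×(1+i).)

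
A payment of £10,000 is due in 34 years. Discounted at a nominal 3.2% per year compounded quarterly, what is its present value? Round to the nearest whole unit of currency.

£3,384

With 4 periods per year: i = 0.008, n = 136.
PV = FV·(1+i)^(−n) = 10,000 × 0.338351 = 3,383.5113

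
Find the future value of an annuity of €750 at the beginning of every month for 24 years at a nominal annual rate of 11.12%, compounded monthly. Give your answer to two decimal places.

Periodic rate i = 0.1112/12 = 0.00926667; n = 24 × 12 = 288 periods.
FV = PMT · [(1+i)^n − 1] / i × (1+i) = 750 · 1442.723616 = 1,082,042.7121
Payments are at the start of each period, so multiply by (1+i).

€1,082,042.71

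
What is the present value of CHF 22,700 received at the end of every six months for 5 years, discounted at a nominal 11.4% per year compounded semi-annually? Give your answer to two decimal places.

CHF 169,474.53

i = 0.114/2 = 0.057 per half-year; n = 5·2 = 10.
PV = PMT · [1 − (1+i)^(−n)] / i = 22700 · 7.465838 = 169,474.5309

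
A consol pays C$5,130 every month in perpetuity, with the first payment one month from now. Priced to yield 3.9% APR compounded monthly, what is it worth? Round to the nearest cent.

C$1,578,461.54

Periodic rate i = 0.039/12 = 0.00325.
PV = C/r = 5130/0.00325 = 1,578,461.5385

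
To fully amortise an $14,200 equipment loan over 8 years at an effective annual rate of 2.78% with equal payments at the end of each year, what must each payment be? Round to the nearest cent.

PMT = 14200 / ( [1 − (1+0.0278)^(−8)] / 0.0278 ) = 14200 / 7.085297 = 2,004.1503

$2,004.15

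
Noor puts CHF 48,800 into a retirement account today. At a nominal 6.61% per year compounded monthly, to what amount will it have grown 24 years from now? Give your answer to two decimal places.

CHF 237,407.26

With 12 periods per year: i = 0.00550833, n = 288.
48,800 × (1+0.00550833)^288 = 48,800 × 4.864903 = 237,407.2644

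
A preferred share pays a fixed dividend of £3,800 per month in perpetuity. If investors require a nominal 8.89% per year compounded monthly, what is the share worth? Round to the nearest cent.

Periodic rate i = 0.0889/12 = 0.00740833.
PV = C/r = 3800/0.00740833 = 512,935.8830

£512,935.88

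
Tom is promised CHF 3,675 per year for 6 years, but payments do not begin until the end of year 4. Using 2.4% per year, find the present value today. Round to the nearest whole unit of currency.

PV at t=3 (ordinary 6-year annuity): 3675 × a(6|0.024) = 3675 × 5.526594 = 20,310.2339
PV₀ = 20,310.2339 / (1+0.024)^3 = 20,310.2339 / 1.073742 = 18,915.3793

CHF 18,915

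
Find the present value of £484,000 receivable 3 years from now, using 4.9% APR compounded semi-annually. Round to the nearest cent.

£418,575.29

i = 0.049/2 = 0.0245 per half-year; n = 3·2 = 6.
PV = 484,000 / (1 + 0.0245)^6 = 484,000 / 1.156303 = 418,575.2885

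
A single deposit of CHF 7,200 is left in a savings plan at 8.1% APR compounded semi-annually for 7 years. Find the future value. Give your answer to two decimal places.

Periodic rate i = 0.081/2 = 0.0405; n = 7 × 2 = 14 periods.
FV = PV·(1+i)^n = 7,200 × 1.743368 = 12,552.2529

CHF 12,552.25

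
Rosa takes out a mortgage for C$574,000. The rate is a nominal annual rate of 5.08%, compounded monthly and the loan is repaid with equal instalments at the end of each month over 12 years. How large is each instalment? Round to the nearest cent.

C$5,331.94

Periodic rate i = 0.0508/12 = 0.00423333; n = 12 × 12 = 144 periods.
PMT = 574000 / ( [1 − (1+0.00423333)^(−144)] / 0.00423333 ) = 574000 / 107.653203 = 5,331.9361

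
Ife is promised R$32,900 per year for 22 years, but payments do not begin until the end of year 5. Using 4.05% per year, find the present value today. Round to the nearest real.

Value one period before first payment (t=4): 32900 × [1 − (1+0.0405)^(−22)] / 0.0405 = 32900 × 14.382297 = 473,177.5664
Discount back 4 years: 473,177.5664 × (1+0.0405)^(−4) = 473,177.5664 × 0.853162 = 403,697.2659

R$403,697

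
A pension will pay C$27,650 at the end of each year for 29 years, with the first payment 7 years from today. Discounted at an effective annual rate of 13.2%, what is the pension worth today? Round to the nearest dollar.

C$96,818

Value one period before first payment (t=6): 27650 × [1 − (1+0.132)^(−29)] / 0.132 = 27650 × 7.367846 = 203,720.9284
Discount back 6 years: 203,720.9284 × (1+0.132)^(−6) = 203,720.9284 × 0.475249 = 96,818.2181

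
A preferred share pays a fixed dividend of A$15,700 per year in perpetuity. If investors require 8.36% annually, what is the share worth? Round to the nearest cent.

PV = C/r = 15700/0.0836 = 187,799.0431

A$187,799.04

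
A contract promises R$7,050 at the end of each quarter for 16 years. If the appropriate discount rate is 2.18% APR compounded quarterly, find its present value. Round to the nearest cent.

With 4 periods per year: i = 0.00545, n = 64.
PV = 7050 × [1 − (1+0.00545)^(−64)] / 0.00545 = 7050 × 53.907760 = 380,049.7066

R$380,049.71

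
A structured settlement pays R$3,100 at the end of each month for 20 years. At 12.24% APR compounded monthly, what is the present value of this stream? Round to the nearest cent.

R$277,314.68

i = 0.1224/12 = 0.0102 per month; n = 20·12 = 240.
PV = 3100 × [1 − (1+0.0102)^(−240)] / 0.0102 = 3100 × 89.456348 = 277,314.6783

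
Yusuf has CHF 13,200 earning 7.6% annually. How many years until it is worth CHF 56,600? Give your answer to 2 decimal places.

19.87 years

(1+i)^n = 56600/13200 = 4.28788, so n = ln 4.28788 / ln 1.076 = 19.8742 years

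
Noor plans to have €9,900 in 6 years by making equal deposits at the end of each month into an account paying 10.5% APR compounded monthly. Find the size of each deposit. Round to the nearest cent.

i = 0.105/12 = 0.00875 per month; n = 6·12 = 72.
FV-annuity factor = 99.711137; PMT = 9900 / 99.711137 = 99.2868

€99.29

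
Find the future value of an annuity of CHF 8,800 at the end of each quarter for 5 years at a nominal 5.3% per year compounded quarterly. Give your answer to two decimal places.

CHF 200,018.77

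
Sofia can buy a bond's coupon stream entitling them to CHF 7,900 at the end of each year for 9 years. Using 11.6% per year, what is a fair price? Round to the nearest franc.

PV = PMT · [1 − (1+i)^(−n)] / i = 7900 · 5.410252 = 42,740.9897

CHF 42,741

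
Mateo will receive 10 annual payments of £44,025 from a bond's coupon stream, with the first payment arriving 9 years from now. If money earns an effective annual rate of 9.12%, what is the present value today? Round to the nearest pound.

PV at t=8 (ordinary 10-year annuity): 44025 × a(10|0.0912) = 44025 × 6.383899 = 281,051.1360
PV₀ = 281,051.1360 / (1+0.0912)^8 = 281,051.1360 / 2.010180 = 139,813.9439

£139,814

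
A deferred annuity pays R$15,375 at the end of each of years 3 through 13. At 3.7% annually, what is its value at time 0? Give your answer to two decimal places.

R$127,303.48

Value one period before first payment (t=2): 15375 × [1 − (1+0.037)^(−11)] / 0.037 = 15375 × 8.903949 = 136,898.2188
PV₀ = 136,898.2188 / (1+0.037)^2 = 136,898.2188 / 1.075369 = 127,303.4826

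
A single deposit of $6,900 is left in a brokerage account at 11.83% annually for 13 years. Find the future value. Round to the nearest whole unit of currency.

FV = 6,900 × (1 + 0.1183)^13 = 29,519.3856

$29,519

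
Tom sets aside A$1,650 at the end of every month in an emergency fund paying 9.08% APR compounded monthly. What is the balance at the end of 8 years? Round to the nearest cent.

A$231,576.64

i = 0.0908/12 = 0.00756667 per month; n = 8·12 = 96.
FV = 1650 × [(1+0.00756667)^96 − 1] / 0.00756667 = 1650 × 140.349476 = 231,576.6354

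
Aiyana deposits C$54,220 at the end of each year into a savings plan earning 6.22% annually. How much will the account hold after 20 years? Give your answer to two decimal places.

Accumulation factor s(20|0.0622) = 37.667519; FV = 54220 × 37.667519 = 2,042,332.8766

C$2,042,332.88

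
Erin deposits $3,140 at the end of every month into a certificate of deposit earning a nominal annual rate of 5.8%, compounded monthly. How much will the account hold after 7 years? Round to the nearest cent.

With 12 periods per year: i = 0.00483333, n = 84.
FV = PMT · [(1+i)^n − 1] / i = 3140 · 103.310785 = 324,395.8645

$324,395.86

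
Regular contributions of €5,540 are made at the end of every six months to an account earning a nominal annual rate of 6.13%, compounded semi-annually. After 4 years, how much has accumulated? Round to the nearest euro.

€49,377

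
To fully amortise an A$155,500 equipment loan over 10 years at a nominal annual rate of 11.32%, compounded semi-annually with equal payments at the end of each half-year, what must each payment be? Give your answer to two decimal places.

A$13,185.41

i = 0.1132/2 = 0.0566 per half-year; n = 10·2 = 20.
Annuity-PV factor = 11.793337; PMT = 155500 / 11.793337 = 13,185.4110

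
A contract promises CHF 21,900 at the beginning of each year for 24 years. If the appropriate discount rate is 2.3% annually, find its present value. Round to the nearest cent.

PV = PMT · [1 − (1+i)^(−n)] / i × (1+i) = 21900 · 18.707183 = 409,687.3007
(Beginning-of-period payments → annuity-due factor ×(1+i).)

CHF 409,687.30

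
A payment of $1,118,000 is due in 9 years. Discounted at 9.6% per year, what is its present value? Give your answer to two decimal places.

PV = 1,118,000 / (1 + 0.096)^9 = 1,118,000 / 2.281891 = 489,944.4204

$489,944.42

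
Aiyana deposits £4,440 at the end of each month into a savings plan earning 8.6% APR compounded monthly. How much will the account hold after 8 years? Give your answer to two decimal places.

i = 0.086/12 = 0.00716667 per month; n = 8·12 = 96.
FV = PMT · [(1+i)^n − 1] / i = 4440 · 137.421772 = 610,152.6660

£610,152.67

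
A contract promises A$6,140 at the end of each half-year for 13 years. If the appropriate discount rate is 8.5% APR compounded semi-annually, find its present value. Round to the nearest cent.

A$95,515.05

With 2 periods per year: i = 0.0425, n = 26.
PV = PMT · [1 − (1+i)^(−n)] / i = 6140 · 15.556198 = 95,515.0549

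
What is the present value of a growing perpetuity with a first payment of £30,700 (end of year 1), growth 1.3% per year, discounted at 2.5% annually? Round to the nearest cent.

PV = D₁/(r − g) = 30700/(0.025 − 0.013) = 2,558,333.3333

£2,558,333.33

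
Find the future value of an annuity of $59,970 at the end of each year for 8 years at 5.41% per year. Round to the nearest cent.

Accumulation factor s(8|0.0541) = 9.690278; FV = 59970 × 9.690278 = 581,125.9762

$581,125.98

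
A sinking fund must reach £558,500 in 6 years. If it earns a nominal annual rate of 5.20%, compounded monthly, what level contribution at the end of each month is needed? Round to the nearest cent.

£6,626.34

With 12 periods per year: i = 0.00433333, n = 72.
FV-annuity factor = 84.284802; PMT = 558500 / 84.284802 = 6,626.3429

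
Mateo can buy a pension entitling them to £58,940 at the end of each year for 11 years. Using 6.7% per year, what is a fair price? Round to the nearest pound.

£448,652

Annuity factor a(11|0.067) = 7.612019; PV = 58940 × 7.612019 = 448,652.4198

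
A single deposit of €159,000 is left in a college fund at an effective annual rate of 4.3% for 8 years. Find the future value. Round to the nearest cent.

FV = PV·(1+i)^n = 159,000 × 1.400472 = 222,675.0670

€222,675.07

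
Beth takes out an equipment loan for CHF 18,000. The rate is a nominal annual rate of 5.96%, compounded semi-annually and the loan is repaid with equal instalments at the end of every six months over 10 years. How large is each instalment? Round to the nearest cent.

CHF 1,207.65

With 2 periods per year: i = 0.0298, n = 20.
Annuity-PV factor = 14.905022; PMT = 18000 / 14.905022 = 1,207.6466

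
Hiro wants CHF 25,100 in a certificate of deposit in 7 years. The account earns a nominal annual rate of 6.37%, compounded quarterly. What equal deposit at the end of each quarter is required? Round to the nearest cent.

i = 0.0637/4 = 0.015925 per quarter; n = 7·4 = 28.
PMT = 25100 / ( [(1+0.015925)^28 − 1] / 0.015925 ) = 25100 / 34.939881 = 718.3768

CHF 718.38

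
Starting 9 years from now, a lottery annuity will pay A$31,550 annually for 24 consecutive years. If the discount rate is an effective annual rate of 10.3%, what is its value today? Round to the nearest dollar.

Value one period before first payment (t=8): 31550 × [1 − (1+0.103)^(−24)] / 0.103 = 31550 × 8.785422 = 277,180.0521
PV₀ = 277,180.0521 / (1+0.103)^8 = 277,180.0521 / 2.190807 = 126,519.6182

A$126,520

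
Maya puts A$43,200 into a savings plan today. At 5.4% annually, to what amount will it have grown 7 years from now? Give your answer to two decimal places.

43,200 × (1+0.054)^7 = 43,200 × 1.445055 = 62,426.3615

A$62,426.36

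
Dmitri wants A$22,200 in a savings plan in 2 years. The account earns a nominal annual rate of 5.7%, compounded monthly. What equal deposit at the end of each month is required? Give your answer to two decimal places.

With 12 periods per year: i = 0.00475, n = 24.
PMT = 22200 / ( [(1+0.00475)^24 − 1] / 0.00475 ) = 22200 / 25.357827 = 875.4693

A$875.47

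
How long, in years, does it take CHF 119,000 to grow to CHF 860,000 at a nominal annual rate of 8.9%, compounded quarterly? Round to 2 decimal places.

22.47 years

Periodic rate i = 0.089/4 = 0.02225.
n = ln(860000/119000) / ln(1+0.02225) = ln(7.22689) / 0.022006 = 89.8756 quarters
= 89.8756/4 years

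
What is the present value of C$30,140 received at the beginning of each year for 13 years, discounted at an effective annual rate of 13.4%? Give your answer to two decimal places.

Annuity factor a(13|0.134) × (1+i) = 6.812479; PV = 30140 × 6.812479 = 205,328.1202
Payments are at the start of each period, so multiply by (1+i).

C$205,328.12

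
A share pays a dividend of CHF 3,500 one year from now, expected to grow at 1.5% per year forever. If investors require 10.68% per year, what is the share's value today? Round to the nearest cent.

CHF 38,126.36

PV = PMT / (i − g) = 3500 / (0.1068 − 0.015) = 3500 / 0.091800 = 38,126.3617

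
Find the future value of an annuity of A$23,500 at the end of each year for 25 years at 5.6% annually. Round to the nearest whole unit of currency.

FV = PMT · [(1+i)^n − 1] / i = 23500 · 51.871294 = 1,218,975.4032

A$1,218,975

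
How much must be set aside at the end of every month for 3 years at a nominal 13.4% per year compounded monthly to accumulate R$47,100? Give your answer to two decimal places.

R$1,070.12

Periodic rate i = 0.134/12 = 0.0111667; n = 3 × 12 = 36 periods.
PMT = 47100 / ( [(1+0.0111667)^36 − 1] / 0.0111667 ) = 47100 / 44.013556 = 1,070.1249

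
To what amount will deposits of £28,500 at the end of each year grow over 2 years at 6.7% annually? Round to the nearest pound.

£58,909

FV = PMT · [(1+i)^n − 1] / i = 28500 · 2.067000 = 58,909.5000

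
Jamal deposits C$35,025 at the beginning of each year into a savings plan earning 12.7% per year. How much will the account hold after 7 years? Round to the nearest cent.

C$406,925.29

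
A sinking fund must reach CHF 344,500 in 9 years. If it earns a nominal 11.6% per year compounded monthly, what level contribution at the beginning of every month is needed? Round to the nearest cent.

CHF 1,805.94

Periodic rate i = 0.116/12 = 0.00966667; n = 9 × 12 = 108 periods.
FV-annuity factor × (1+i) = 190.759155; PMT = 344500 / 190.759155 = 1,805.9422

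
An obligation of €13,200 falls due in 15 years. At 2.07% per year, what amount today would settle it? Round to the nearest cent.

€9,707.38

PV = FV·(1+i)^(−n) = 13,200 × 0.735408 = 9,707.3840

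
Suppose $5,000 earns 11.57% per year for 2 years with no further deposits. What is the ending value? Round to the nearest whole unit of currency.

$6,224

FV = PV·(1+i)^n = 5,000 × 1.244786 = 6,223.9324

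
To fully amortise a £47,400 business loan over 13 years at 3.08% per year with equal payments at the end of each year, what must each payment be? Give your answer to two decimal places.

£4,479.83

PMT = 47400 / ( [1 − (1+0.0308)^(−13)] / 0.0308 ) = 47400 / 10.580748 = 4,479.8344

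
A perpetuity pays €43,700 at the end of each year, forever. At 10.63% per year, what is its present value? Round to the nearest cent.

€411,100.66

PV = PMT / i = 43700 / 0.1063 = 411,100.6585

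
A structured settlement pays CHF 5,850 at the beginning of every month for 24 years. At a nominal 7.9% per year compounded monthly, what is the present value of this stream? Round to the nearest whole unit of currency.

Periodic rate i = 0.079/12 = 0.00658333; n = 24 × 12 = 288 periods.
Annuity factor a(288|0.00658333) × (1+i) = 129.795108; PV = 5850 × 129.795108 = 759,301.3825
(Beginning-of-period payments → annuity-due factor ×(1+i).)

CHF 759,301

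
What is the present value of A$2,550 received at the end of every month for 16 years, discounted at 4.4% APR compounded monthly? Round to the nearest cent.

A$351,037.53

Periodic rate i = 0.044/12 = 0.00366667; n = 16 × 12 = 192 periods.
PV = 2550 × [1 − (1+0.00366667)^(−192)] / 0.00366667 = 2550 × 137.661777 = 351,037.5310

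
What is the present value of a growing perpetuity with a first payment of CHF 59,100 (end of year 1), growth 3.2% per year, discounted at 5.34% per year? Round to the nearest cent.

CHF 2,761,682.24

PV = D₁/(r − g) = 59100/(0.0534 − 0.032) = 2,761,682.2430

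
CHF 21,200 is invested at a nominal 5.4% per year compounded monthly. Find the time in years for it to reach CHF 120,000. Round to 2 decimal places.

32.17 years

Periodic rate i = 0.054/12 = 0.0045.
(1+i)^n = 120000/21200 = 5.66038, so n = ln 5.66038 / ln 1.0045 = 386.0862 months
= 386.0862/12 years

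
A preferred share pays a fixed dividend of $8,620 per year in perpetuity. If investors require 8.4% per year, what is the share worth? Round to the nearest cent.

PV = C/r = 8620/0.084 = 102,619.0476

$102,619.05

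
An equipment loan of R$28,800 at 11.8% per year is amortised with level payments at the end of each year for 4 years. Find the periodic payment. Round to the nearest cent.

R$9,442.04

PMT = 28800 / ( [1 − (1+0.118)^(−4)] / 0.118 ) = 28800 / 3.050188 = 9,442.0413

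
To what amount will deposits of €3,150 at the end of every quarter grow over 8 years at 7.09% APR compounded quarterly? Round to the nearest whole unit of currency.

€134,101

i = 0.0709/4 = 0.017725 per quarter; n = 8·4 = 32.
FV = 3150 × [(1+0.017725)^32 − 1] / 0.017725 = 3150 × 42.571737 = 134,100.9709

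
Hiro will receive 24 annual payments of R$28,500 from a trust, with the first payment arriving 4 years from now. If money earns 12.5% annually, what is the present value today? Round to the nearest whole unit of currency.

R$150,652

PV at t=3 (ordinary 24-year annuity): 28500 × a(24|0.125) = 28500 × 7.526381 = 214,501.8482
Discount back 3 years: 214,501.8482 × (1+0.125)^(−3) = 214,501.8482 × 0.702332 = 150,651.5038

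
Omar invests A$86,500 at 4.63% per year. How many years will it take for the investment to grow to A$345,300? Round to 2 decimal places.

30.58 years

(1+i)^n = 345300/86500 = 3.99191, so n = ln 3.99191 / ln 1.0463 = 30.5847 years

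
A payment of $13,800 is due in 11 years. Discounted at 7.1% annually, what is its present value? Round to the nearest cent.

PV = 13,800 / (1 + 0.071)^11 = 13,800 / 2.126592 = 6,489.2560

$6,489.26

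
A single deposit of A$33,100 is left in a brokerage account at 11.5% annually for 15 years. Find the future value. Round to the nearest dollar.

A$169,415

FV = PV·(1+i)^n = 33,100 × 5.118268 = 169,414.6662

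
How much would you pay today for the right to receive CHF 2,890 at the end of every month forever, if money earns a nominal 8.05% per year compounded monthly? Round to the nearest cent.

Periodic rate i = 0.0805/12 = 0.00670833.
PV = PMT / i = 2890 / 0.00670833 = 430,807.4534

CHF 430,807.45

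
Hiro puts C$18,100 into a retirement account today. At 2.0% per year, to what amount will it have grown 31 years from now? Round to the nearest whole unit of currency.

FV = PV·(1+i)^n = 18,100 × 1.847589 = 33,441.3576

C$33,441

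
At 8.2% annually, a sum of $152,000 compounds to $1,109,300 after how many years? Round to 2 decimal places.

25.22 years

n = ln(1.1093e+06/152000) / ln(1+0.082) = ln(7.29803) / 0.078811 = 25.2198 years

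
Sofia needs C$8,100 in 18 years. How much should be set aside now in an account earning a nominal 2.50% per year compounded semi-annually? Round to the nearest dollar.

C$5,179

With 2 periods per year: i = 0.0125, n = 36.
Discount factor = (1+0.0125)^(−36) = 0.639409; PV = 8,100 × 0.639409 = 5,179.2142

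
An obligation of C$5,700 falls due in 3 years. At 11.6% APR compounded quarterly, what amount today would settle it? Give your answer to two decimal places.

C$4,044.74

Periodic rate i = 0.116/4 = 0.029; n = 3 × 4 = 12 periods.
Discount factor = (1+0.029)^(−12) = 0.709603; PV = 5,700 × 0.709603 = 4,044.7377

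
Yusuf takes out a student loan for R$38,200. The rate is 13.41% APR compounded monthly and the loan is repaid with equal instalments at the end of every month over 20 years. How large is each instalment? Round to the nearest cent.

R$458.75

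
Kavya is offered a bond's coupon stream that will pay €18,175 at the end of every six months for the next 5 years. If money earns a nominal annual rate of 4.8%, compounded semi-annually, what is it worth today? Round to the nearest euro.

€159,894

i = 0.048/2 = 0.024 per half-year; n = 5·2 = 10.
PV = 18175 × [1 − (1+0.024)^(−10)] / 0.024 = 18175 × 8.797462 = 159,893.8770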